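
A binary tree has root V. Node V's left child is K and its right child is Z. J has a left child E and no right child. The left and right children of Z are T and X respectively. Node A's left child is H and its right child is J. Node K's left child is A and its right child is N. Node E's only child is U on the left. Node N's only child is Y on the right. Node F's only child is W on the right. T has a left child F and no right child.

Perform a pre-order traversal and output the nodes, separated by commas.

V, K, A, H, J, E, U, N, Y, Z, T, F, W, X

Pre-order visits the node, then its left subtree, then its right subtree.
Visit V.
At V: go left to K.
  Visit K.
  At K: go left to A.
    Visit A.
    At A: go left to H.
      H is a leaf — visit H.
    At A: go right to J.
      Visit J.
      At J: go left to E.
        Visit E.
        At E: go left to U.
          U is a leaf — visit U.
        At E: no right child.
      At J: no right child.
  At K: go right to N.
    Visit N.
    At N: no left child.
    At N: go right to Y.
      Y is a leaf — visit Y.
At V: go right to Z.
  Visit Z.
  At Z: go left to T.
    Visit T.
    At T: go left to F.
      Visit F.
      At F: no left child.
      At F: go right to W.
        W is a leaf — visit W.
    At T: no right child.
  At Z: go right to X.
    X is a leaf — visit X.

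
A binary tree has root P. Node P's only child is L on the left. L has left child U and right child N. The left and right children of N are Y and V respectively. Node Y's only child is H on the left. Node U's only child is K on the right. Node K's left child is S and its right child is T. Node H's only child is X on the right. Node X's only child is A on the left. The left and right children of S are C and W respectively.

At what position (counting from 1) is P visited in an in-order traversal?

14

In-order visits the left subtree, then the node, then the right subtree.
At P: go left to L.
  At L: go left to U.
    At U: no left child.
    Visit U.
    At U: go right to K.
      At K: go left to S.
        At S: go left to C.
          C is a leaf — visit C.
        Visit S.
        At S: go right to W.
          W is a leaf — visit W.
      Visit K.
      At K: go right to T.
        T is a leaf — visit T.
  Visit L.
  At L: go right to N.
    At N: go left to Y.
      At Y: go left to H.
        At H: no left child.
        Visit H.
        At H: go right to X.
          At X: go left to A.
            A is a leaf — visit A.
          Visit X.
          At X: no right child.
      Visit Y.
      At Y: no right child.
    Visit N.
    At N: go right to V.
      V is a leaf — visit V.
Visit P.
At P: no right child.
Full in-order sequence: U, C, S, W, K, T, L, H, A, X, Y, N, V, P.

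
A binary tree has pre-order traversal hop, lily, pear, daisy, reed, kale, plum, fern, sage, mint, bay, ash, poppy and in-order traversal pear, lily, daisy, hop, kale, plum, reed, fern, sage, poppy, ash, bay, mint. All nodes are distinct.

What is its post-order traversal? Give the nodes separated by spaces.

pear daisy lily plum kale poppy ash bay mint sage fern reed hop

The first element of pre-order is the root; it splits in-order into left and right subtrees.
Root hop: left subtree has 3 nodes {pear, lily, daisy}, right has 9 {kale, plum, reed, fern, sage, poppy, ash, bay, mint}.
  Root lily: left subtree has 1 node {pear}, right has 1 {daisy}.
  Root reed: left subtree has 2 nodes {kale, plum}, right has 6 {fern, sage, poppy, ash, bay, mint}.
    Root kale: left subtree has 0 nodes { }, right has 1 {plum}.
    Root fern: left subtree has 0 nodes { }, right has 5 {sage, poppy, ash, bay, mint}.
      Root sage: left subtree has 0 nodes { }, right has 4 {poppy, ash, bay, mint}.
        Root mint: left subtree has 3 nodes {poppy, ash, bay}, right has 0 { }.
          Root bay: left subtree has 2 nodes {poppy, ash}, right has 0 { }.
            Root ash: left subtree has 1 node {poppy}, right has 0 { }.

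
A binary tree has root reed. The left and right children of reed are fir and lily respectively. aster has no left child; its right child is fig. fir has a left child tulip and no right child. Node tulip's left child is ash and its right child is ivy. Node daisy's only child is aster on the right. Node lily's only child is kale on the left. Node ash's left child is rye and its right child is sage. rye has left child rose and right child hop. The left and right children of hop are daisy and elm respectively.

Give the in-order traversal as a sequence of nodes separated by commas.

rose, rye, daisy, aster, fig, hop, elm, ash, sage, tulip, ivy, fir, reed, kale, lily

In-order visits the left subtree, then the node, then the right subtree.
At reed: go left to fir.
  At fir: go left to tulip.
    At tulip: go left to ash.
      At ash: go left to rye.
        At rye: go left to rose.
          rose is a leaf — visit rose.
        Visit rye.
        At rye: go right to hop.
          At hop: go left to daisy.
            At daisy: no left child.
            Visit daisy.
            At daisy: go right to aster.
              At aster: no left child.
              Visit aster.
              At aster: go right to fig.
                fig is a leaf — visit fig.
          Visit hop.
          At hop: go right to elm.
            elm is a leaf — visit elm.
      Visit ash.
      At ash: go right to sage.
        sage is a leaf — visit sage.
    Visit tulip.
    At tulip: go right to ivy.
      ivy is a leaf — visit ivy.
  Visit fir.
  At fir: no right child.
Visit reed.
At reed: go right to lily.
  At lily: go left to kale.
    kale is a leaf — visit kale.
  Visit lily.
  At lily: no right child.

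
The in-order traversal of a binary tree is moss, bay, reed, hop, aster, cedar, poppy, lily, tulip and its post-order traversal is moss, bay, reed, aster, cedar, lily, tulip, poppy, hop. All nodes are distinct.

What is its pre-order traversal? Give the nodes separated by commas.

hop, reed, bay, moss, poppy, cedar, aster, tulip, lily

The last element of post-order is the root; it splits in-order into left and right subtrees.
Root hop: left subtree has 3 nodes {moss, bay, reed}, right has 5 {aster, cedar, poppy, lily, tulip}.
  Root reed: left subtree has 2 nodes {moss, bay}, right has 0 { }.
    Root bay: left subtree has 1 node {moss}, right has 0 { }.
  Root poppy: left subtree has 2 nodes {aster, cedar}, right has 2 {lily, tulip}.
    Root cedar: left subtree has 1 node {aster}, right has 0 { }.
    Root tulip: left subtree has 1 node {lily}, right has 0 { }.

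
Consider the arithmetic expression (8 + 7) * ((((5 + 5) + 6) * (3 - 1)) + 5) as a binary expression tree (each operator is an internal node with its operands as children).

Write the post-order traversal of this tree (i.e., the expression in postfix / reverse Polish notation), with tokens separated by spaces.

Post-order on an expression tree gives postfix notation: for each operator, emit left operand, right operand, then the operator.

8 7 + 5 5 + 6 + 3 1 - * 5 + *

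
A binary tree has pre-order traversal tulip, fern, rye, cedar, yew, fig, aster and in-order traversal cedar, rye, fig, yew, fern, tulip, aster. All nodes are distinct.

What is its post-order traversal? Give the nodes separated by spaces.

The first element of pre-order is the root; it splits in-order into left and right subtrees.
Root tulip: left subtree has 5 nodes {cedar, rye, fig, yew, fern}, right has 1 {aster}.
  Root fern: left subtree has 4 nodes {cedar, rye, fig, yew}, right has 0 { }.
    Root rye: left subtree has 1 node {cedar}, right has 2 {fig, yew}.
      Root yew: left subtree has 1 node {fig}, right has 0 { }.

cedar fig yew rye fern aster tulip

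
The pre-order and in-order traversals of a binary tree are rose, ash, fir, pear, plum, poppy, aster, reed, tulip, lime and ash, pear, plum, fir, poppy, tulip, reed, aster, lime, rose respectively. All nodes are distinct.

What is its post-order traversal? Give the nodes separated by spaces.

plum pear tulip reed lime aster poppy fir ash rose

The first element of pre-order is the root; it splits in-order into left and right subtrees.
Root rose: left subtree has 9 nodes {ash, pear, plum, fir, poppy, tulip, reed, aster, lime}, right has 0 { }.
  Root ash: left subtree has 0 nodes { }, right has 8 {pear, plum, fir, poppy, tulip, reed, aster, lime}.
    Root fir: left subtree has 2 nodes {pear, plum}, right has 5 {poppy, tulip, reed, aster, lime}.
      Root pear: left subtree has 0 nodes { }, right has 1 {plum}.
      Root poppy: left subtree has 0 nodes { }, right has 4 {tulip, reed, aster, lime}.
        Root aster: left subtree has 2 nodes {tulip, reed}, right has 1 {lime}.
          Root reed: left subtree has 1 node {tulip}, right has 0 { }.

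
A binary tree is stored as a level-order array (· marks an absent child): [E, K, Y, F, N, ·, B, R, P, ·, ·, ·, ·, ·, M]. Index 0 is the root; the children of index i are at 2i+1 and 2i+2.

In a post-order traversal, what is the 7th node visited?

B

Post-order visits the left subtree, then the right subtree, then the node.
At E: go left to K.
  At K: go left to F.
    At F: go left to R.
      R is a leaf — visit R.
    At F: go right to P.
      P is a leaf — visit P.
    Visit F.
  At K: go right to N.
    N is a leaf — visit N.
  Visit K.
At E: go right to Y.
  At Y: no left child.
  At Y: go right to B.
    At B: no left child.
    At B: go right to M.
      M is a leaf — visit M.
    Visit B.
  Visit Y.
Visit E.
Full post-order sequence: R, P, F, N, K, M, B, Y, E.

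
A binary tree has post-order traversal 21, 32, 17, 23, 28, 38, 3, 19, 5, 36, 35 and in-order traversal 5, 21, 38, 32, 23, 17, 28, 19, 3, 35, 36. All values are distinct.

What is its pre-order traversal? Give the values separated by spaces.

The last element of post-order is the root; it splits in-order into left and right subtrees.
Root 35: left subtree has 9 nodes {5, 21, 38, 32, 23, 17, 28, 19, 3}, right has 1 {36}.
  Root 5: left subtree has 0 nodes { }, right has 8 {21, 38, 32, 23, 17, 28, 19, 3}.
    Root 19: left subtree has 6 nodes {21, 38, 32, 23, 17, 28}, right has 1 {3}.
      Root 38: left subtree has 1 node {21}, right has 4 {32, 23, 17, 28}.
        Root 28: left subtree has 3 nodes {32, 23, 17}, right has 0 { }.
          Root 23: left subtree has 1 node {32}, right has 1 {17}.

35 5 19 38 21 28 23 32 17 3 36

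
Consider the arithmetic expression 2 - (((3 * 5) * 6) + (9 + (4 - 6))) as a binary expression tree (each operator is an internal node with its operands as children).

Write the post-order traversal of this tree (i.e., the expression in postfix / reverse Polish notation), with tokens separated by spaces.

2 3 5 * 6 * 9 4 6 - + + -

Post-order on an expression tree gives postfix notation: for each operator, emit left operand, right operand, then the operator.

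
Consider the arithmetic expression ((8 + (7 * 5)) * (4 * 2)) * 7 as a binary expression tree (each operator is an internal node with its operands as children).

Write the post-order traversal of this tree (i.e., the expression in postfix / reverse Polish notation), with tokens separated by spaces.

8 7 5 * + 4 2 * * 7 *

Post-order on an expression tree gives postfix notation: for each operator, emit left operand, right operand, then the operator.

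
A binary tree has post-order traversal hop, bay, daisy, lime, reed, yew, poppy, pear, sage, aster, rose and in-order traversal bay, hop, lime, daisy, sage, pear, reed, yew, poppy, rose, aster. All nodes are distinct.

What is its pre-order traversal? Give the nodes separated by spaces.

rose sage lime bay hop daisy pear poppy yew reed aster

The last element of post-order is the root; it splits in-order into left and right subtrees.
Root rose: left subtree has 9 nodes {bay, hop, lime, daisy, sage, pear, reed, yew, poppy}, right has 1 {aster}.
  Root sage: left subtree has 4 nodes {bay, hop, lime, daisy}, right has 4 {pear, reed, yew, poppy}.
    Root lime: left subtree has 2 nodes {bay, hop}, right has 1 {daisy}.
      Root bay: left subtree has 0 nodes { }, right has 1 {hop}.
    Root pear: left subtree has 0 nodes { }, right has 3 {reed, yew, poppy}.
      Root poppy: left subtree has 2 nodes {reed, yew}, right has 0 { }.
        Root yew: left subtree has 1 node {reed}, right has 0 { }.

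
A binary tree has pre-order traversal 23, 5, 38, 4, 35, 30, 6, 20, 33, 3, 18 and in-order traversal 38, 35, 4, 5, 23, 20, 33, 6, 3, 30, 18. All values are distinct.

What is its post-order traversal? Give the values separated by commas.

The first element of pre-order is the root; it splits in-order into left and right subtrees.
Root 23: left subtree has 4 nodes {38, 35, 4, 5}, right has 6 {20, 33, 6, 3, 30, 18}.
  Root 5: left subtree has 3 nodes {38, 35, 4}, right has 0 { }.
    Root 38: left subtree has 0 nodes { }, right has 2 {35, 4}.
      Root 4: left subtree has 1 node {35}, right has 0 { }.
  Root 30: left subtree has 4 nodes {20, 33, 6, 3}, right has 1 {18}.
    Root 6: left subtree has 2 nodes {20, 33}, right has 1 {3}.
      Root 20: left subtree has 0 nodes { }, right has 1 {33}.

35, 4, 38, 5, 33, 20, 3, 6, 18, 30, 23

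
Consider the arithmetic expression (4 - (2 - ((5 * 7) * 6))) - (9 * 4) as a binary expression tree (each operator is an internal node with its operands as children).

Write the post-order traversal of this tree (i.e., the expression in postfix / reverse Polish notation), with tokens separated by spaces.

4 2 5 7 * 6 * - - 9 4 * -

Post-order on an expression tree gives postfix notation: for each operator, emit left operand, right operand, then the operator.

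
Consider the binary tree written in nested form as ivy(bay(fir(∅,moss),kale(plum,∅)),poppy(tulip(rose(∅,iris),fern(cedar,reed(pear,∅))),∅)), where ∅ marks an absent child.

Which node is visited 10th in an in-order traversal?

cedar

In-order visits the left subtree, then the node, then the right subtree.
At ivy: go left to bay.
  At bay: go left to fir.
    At fir: no left child.
    Visit fir.
    At fir: go right to moss.
      moss is a leaf — visit moss.
  Visit bay.
  At bay: go right to kale.
    At kale: go left to plum.
      plum is a leaf — visit plum.
    Visit kale.
    At kale: no right child.
Visit ivy.
At ivy: go right to poppy.
  At poppy: go left to tulip.
    At tulip: go left to rose.
      At rose: no left child.
      Visit rose.
      At rose: go right to iris.
        iris is a leaf — visit iris.
    Visit tulip.
    At tulip: go right to fern.
      At fern: go left to cedar.
        cedar is a leaf — visit cedar.
      Visit fern.
      At fern: go right to reed.
        At reed: go left to pear.
          pear is a leaf — visit pear.
        Visit reed.
        At reed: no right child.
  Visit poppy.
  At poppy: no right child.
Full in-order sequence: fir, moss, bay, plum, kale, ivy, rose, iris, tulip, cedar, fern, pear, reed, poppy.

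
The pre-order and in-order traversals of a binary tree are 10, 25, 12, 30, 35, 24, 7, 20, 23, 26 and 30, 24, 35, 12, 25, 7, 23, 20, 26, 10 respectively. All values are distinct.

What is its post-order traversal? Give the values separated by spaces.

24 35 30 12 23 26 20 7 25 10

The first element of pre-order is the root; it splits in-order into left and right subtrees.
Root 10: left subtree has 9 nodes {30, 24, 35, 12, 25, 7, 23, 20, 26}, right has 0 { }.
  Root 25: left subtree has 4 nodes {30, 24, 35, 12}, right has 4 {7, 23, 20, 26}.
    Root 12: left subtree has 3 nodes {30, 24, 35}, right has 0 { }.
      Root 30: left subtree has 0 nodes { }, right has 2 {24, 35}.
        Root 35: left subtree has 1 node {24}, right has 0 { }.
    Root 7: left subtree has 0 nodes { }, right has 3 {23, 20, 26}.
      Root 20: left subtree has 1 node {23}, right has 1 {26}.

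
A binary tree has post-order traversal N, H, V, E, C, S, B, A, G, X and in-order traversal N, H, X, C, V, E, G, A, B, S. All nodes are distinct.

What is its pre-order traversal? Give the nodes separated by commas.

The last element of post-order is the root; it splits in-order into left and right subtrees.
Root X: left subtree has 2 nodes {N, H}, right has 7 {C, V, E, G, A, B, S}.
  Root H: left subtree has 1 node {N}, right has 0 { }.
  Root G: left subtree has 3 nodes {C, V, E}, right has 3 {A, B, S}.
    Root C: left subtree has 0 nodes { }, right has 2 {V, E}.
      Root E: left subtree has 1 node {V}, right has 0 { }.
    Root A: left subtree has 0 nodes { }, right has 2 {B, S}.
      Root B: left subtree has 0 nodes { }, right has 1 {S}.

X, H, N, G, C, E, V, A, B, S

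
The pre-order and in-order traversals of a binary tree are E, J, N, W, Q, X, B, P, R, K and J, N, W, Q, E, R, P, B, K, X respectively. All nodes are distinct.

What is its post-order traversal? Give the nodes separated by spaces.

The first element of pre-order is the root; it splits in-order into left and right subtrees.
Root E: left subtree has 4 nodes {J, N, W, Q}, right has 5 {R, P, B, K, X}.
  Root J: left subtree has 0 nodes { }, right has 3 {N, W, Q}.
    Root N: left subtree has 0 nodes { }, right has 2 {W, Q}.
      Root W: left subtree has 0 nodes { }, right has 1 {Q}.
  Root X: left subtree has 4 nodes {R, P, B, K}, right has 0 { }.
    Root B: left subtree has 2 nodes {R, P}, right has 1 {K}.
      Root P: left subtree has 1 node {R}, right has 0 { }.

Q W N J R P K B X E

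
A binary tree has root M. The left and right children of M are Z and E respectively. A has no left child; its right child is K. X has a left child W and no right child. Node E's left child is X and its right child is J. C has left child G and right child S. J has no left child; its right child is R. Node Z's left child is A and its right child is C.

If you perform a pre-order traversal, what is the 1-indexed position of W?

Pre-order visits the node, then its left subtree, then its right subtree.
Visit M.
At M: go left to Z.
  Visit Z.
  At Z: go left to A.
    Visit A.
    At A: no left child.
    At A: go right to K.
      K is a leaf — visit K.
  At Z: go right to C.
    Visit C.
    At C: go left to G.
      G is a leaf — visit G.
    At C: go right to S.
      S is a leaf — visit S.
At M: go right to E.
  Visit E.
  At E: go left to X.
    Visit X.
    At X: go left to W.
      W is a leaf — visit W.
    At X: no right child.
  At E: go right to J.
    Visit J.
    At J: no left child.
    At J: go right to R.
      R is a leaf — visit R.
Full pre-order sequence: M, Z, A, K, C, G, S, E, X, W, J, R.

10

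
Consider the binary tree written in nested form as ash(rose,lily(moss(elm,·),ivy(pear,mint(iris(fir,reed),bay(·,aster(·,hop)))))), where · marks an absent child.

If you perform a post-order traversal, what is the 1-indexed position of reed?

6

Post-order visits the left subtree, then the right subtree, then the node.
At ash: go left to rose.
  rose is a leaf — visit rose.
At ash: go right to lily.
  At lily: go left to moss.
    At moss: go left to elm.
      elm is a leaf — visit elm.
    At moss: no right child.
    Visit moss.
  At lily: go right to ivy.
    At ivy: go left to pear.
      pear is a leaf — visit pear.
    At ivy: go right to mint.
      At mint: go left to iris.
        At iris: go left to fir.
          fir is a leaf — visit fir.
        At iris: go right to reed.
          reed is a leaf — visit reed.
        Visit iris.
      At mint: go right to bay.
        At bay: no left child.
        At bay: go right to aster.
          At aster: no left child.
          At aster: go right to hop.
            hop is a leaf — visit hop.
          Visit aster.
        Visit bay.
      Visit mint.
    Visit ivy.
  Visit lily.
Visit ash.
Full post-order sequence: rose, elm, moss, pear, fir, reed, iris, hop, aster, bay, mint, ivy, lily, ash.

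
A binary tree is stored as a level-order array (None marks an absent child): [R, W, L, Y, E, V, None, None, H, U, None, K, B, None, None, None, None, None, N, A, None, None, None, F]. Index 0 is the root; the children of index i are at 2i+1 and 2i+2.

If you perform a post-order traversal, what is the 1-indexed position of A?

Post-order visits the left subtree, then the right subtree, then the node.
At R: go left to W.
  At W: go left to Y.
    At Y: no left child.
    At Y: go right to H.
      At H: no left child.
      At H: go right to N.
        N is a leaf — visit N.
      Visit H.
    Visit Y.
  At W: go right to E.
    At E: go left to U.
      At U: go left to A.
        A is a leaf — visit A.
      At U: no right child.
      Visit U.
    At E: no right child.
    Visit E.
  Visit W.
At R: go right to L.
  At L: go left to V.
    At V: go left to K.
      At K: go left to F.
        F is a leaf — visit F.
      At K: no right child.
      Visit K.
    At V: go right to B.
      B is a leaf — visit B.
    Visit V.
  At L: no right child.
  Visit L.
Visit R.
Full post-order sequence: N, H, Y, A, U, E, W, F, K, B, V, L, R.

4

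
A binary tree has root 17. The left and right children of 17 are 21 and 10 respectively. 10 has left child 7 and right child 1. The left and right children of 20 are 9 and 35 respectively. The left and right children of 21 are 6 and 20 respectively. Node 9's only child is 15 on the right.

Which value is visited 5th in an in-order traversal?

20

In-order visits the left subtree, then the node, then the right subtree.
At 17: go left to 21.
  At 21: go left to 6.
    6 is a leaf — visit 6.
  Visit 21.
  At 21: go right to 20.
    At 20: go left to 9.
      At 9: no left child.
      Visit 9.
      At 9: go right to 15.
        15 is a leaf — visit 15.
    Visit 20.
    At 20: go right to 35.
      35 is a leaf — visit 35.
Visit 17.
At 17: go right to 10.
  At 10: go left to 7.
    7 is a leaf — visit 7.
  Visit 10.
  At 10: go right to 1.
    1 is a leaf — visit 1.
Full in-order sequence: 6, 21, 9, 15, 20, 35, 17, 7, 10, 1.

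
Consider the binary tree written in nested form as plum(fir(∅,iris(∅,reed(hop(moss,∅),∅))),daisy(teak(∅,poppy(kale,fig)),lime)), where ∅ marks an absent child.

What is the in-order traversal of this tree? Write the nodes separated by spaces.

In-order visits the left subtree, then the node, then the right subtree.
At plum: go left to fir.
  At fir: no left child.
  Visit fir.
  At fir: go right to iris.
    At iris: no left child.
    Visit iris.
    At iris: go right to reed.
      At reed: go left to hop.
        At hop: go left to moss.
          moss is a leaf — visit moss.
        Visit hop.
        At hop: no right child.
      Visit reed.
      At reed: no right child.
Visit plum.
At plum: go right to daisy.
  At daisy: go left to teak.
    At teak: no left child.
    Visit teak.
    At teak: go right to poppy.
      At poppy: go left to kale.
        kale is a leaf — visit kale.
      Visit poppy.
      At poppy: go right to fig.
        fig is a leaf — visit fig.
  Visit daisy.
  At daisy: go right to lime.
    lime is a leaf — visit lime.

fir iris moss hop reed plum teak kale poppy fig daisy lime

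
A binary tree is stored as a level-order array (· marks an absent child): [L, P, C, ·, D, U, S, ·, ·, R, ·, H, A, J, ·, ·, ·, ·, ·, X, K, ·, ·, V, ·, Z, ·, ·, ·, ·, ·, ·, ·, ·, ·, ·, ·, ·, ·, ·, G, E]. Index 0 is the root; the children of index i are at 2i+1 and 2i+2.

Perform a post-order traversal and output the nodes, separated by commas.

Post-order visits the left subtree, then the right subtree, then the node.
At L: go left to P.
  At P: no left child.
  At P: go right to D.
    At D: go left to R.
      At R: go left to X.
        At X: no left child.
        At X: go right to G.
          G is a leaf — visit G.
        Visit X.
      At R: go right to K.
        At K: go left to E.
          E is a leaf — visit E.
        At K: no right child.
        Visit K.
      Visit R.
    At D: no right child.
    Visit D.
  Visit P.
At L: go right to C.
  At C: go left to U.
    At U: go left to H.
      At H: go left to V.
        V is a leaf — visit V.
      At H: no right child.
      Visit H.
    At U: go right to A.
      At A: go left to Z.
        Z is a leaf — visit Z.
      At A: no right child.
      Visit A.
    Visit U.
  At C: go right to S.
    At S: go left to J.
      J is a leaf — visit J.
    At S: no right child.
    Visit S.
  Visit C.
Visit L.

G, X, E, K, R, D, P, V, H, Z, A, U, J, S, C, L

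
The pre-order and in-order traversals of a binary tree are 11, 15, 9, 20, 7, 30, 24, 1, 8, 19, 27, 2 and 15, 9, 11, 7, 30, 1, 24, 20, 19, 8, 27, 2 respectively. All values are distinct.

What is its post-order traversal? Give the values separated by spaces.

The first element of pre-order is the root; it splits in-order into left and right subtrees.
Root 11: left subtree has 2 nodes {15, 9}, right has 9 {7, 30, 1, 24, 20, 19, 8, 27, 2}.
  Root 15: left subtree has 0 nodes { }, right has 1 {9}.
  Root 20: left subtree has 4 nodes {7, 30, 1, 24}, right has 4 {19, 8, 27, 2}.
    Root 7: left subtree has 0 nodes { }, right has 3 {30, 1, 24}.
      Root 30: left subtree has 0 nodes { }, right has 2 {1, 24}.
        Root 24: left subtree has 1 node {1}, right has 0 { }.
    Root 8: left subtree has 1 node {19}, right has 2 {27, 2}.
      Root 27: left subtree has 0 nodes { }, right has 1 {2}.

9 15 1 24 30 7 19 2 27 8 20 11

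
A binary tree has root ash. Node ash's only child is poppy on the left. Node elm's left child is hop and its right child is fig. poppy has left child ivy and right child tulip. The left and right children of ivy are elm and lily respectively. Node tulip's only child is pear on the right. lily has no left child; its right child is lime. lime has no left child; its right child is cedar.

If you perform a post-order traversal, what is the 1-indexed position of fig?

2

Post-order visits the left subtree, then the right subtree, then the node.
At ash: go left to poppy.
  At poppy: go left to ivy.
    At ivy: go left to elm.
      At elm: go left to hop.
        hop is a leaf — visit hop.
      At elm: go right to fig.
        fig is a leaf — visit fig.
      Visit elm.
    At ivy: go right to lily.
      At lily: no left child.
      At lily: go right to lime.
        At lime: no left child.
        At lime: go right to cedar.
          cedar is a leaf — visit cedar.
        Visit lime.
      Visit lily.
    Visit ivy.
  At poppy: go right to tulip.
    At tulip: no left child.
    At tulip: go right to pear.
      pear is a leaf — visit pear.
    Visit tulip.
  Visit poppy.
At ash: no right child.
Visit ash.
Full post-order sequence: hop, fig, elm, cedar, lime, lily, ivy, pear, tulip, poppy, ash.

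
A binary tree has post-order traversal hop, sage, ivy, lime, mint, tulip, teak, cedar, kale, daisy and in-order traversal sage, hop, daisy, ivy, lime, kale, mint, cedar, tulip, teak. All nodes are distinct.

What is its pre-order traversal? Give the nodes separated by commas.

daisy, sage, hop, kale, lime, ivy, cedar, mint, teak, tulip

The last element of post-order is the root; it splits in-order into left and right subtrees.
Root daisy: left subtree has 2 nodes {sage, hop}, right has 7 {ivy, lime, kale, mint, cedar, tulip, teak}.
  Root sage: left subtree has 0 nodes { }, right has 1 {hop}.
  Root kale: left subtree has 2 nodes {ivy, lime}, right has 4 {mint, cedar, tulip, teak}.
    Root lime: left subtree has 1 node {ivy}, right has 0 { }.
    Root cedar: left subtree has 1 node {mint}, right has 2 {tulip, teak}.
      Root teak: left subtree has 1 node {tulip}, right has 0 { }.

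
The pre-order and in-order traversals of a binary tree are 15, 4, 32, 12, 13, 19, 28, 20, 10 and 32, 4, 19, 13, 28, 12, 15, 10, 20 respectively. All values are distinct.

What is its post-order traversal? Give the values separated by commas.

The first element of pre-order is the root; it splits in-order into left and right subtrees.
Root 15: left subtree has 6 nodes {32, 4, 19, 13, 28, 12}, right has 2 {10, 20}.
  Root 4: left subtree has 1 node {32}, right has 4 {19, 13, 28, 12}.
    Root 12: left subtree has 3 nodes {19, 13, 28}, right has 0 { }.
      Root 13: left subtree has 1 node {19}, right has 1 {28}.
  Root 20: left subtree has 1 node {10}, right has 0 { }.

32, 19, 28, 13, 12, 4, 10, 20, 15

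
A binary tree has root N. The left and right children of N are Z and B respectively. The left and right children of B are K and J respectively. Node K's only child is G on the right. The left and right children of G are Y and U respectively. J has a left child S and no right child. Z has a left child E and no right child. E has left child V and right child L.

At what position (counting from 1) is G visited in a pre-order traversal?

Pre-order visits the node, then its left subtree, then its right subtree.
Visit N.
At N: go left to Z.
  Visit Z.
  At Z: go left to E.
    Visit E.
    At E: go left to V.
      V is a leaf — visit V.
    At E: go right to L.
      L is a leaf — visit L.
  At Z: no right child.
At N: go right to B.
  Visit B.
  At B: go left to K.
    Visit K.
    At K: no left child.
    At K: go right to G.
      Visit G.
      At G: go left to Y.
        Y is a leaf — visit Y.
      At G: go right to U.
        U is a leaf — visit U.
  At B: go right to J.
    Visit J.
    At J: go left to S.
      S is a leaf — visit S.
    At J: no right child.
Full pre-order sequence: N, Z, E, V, L, B, K, G, Y, U, J, S.

8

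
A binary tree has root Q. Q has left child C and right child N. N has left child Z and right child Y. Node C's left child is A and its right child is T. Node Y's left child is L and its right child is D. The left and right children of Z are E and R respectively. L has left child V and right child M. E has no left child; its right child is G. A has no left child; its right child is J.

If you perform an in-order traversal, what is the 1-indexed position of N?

10

In-order visits the left subtree, then the node, then the right subtree.
At Q: go left to C.
  At C: go left to A.
    At A: no left child.
    Visit A.
    At A: go right to J.
      J is a leaf — visit J.
  Visit C.
  At C: go right to T.
    T is a leaf — visit T.
Visit Q.
At Q: go right to N.
  At N: go left to Z.
    At Z: go left to E.
      At E: no left child.
      Visit E.
      At E: go right to G.
        G is a leaf — visit G.
    Visit Z.
    At Z: go right to R.
      R is a leaf — visit R.
  Visit N.
  At N: go right to Y.
    At Y: go left to L.
      At L: go left to V.
        V is a leaf — visit V.
      Visit L.
      At L: go right to M.
        M is a leaf — visit M.
    Visit Y.
    At Y: go right to D.
      D is a leaf — visit D.
Full in-order sequence: A, J, C, T, Q, E, G, Z, R, N, V, L, M, Y, D.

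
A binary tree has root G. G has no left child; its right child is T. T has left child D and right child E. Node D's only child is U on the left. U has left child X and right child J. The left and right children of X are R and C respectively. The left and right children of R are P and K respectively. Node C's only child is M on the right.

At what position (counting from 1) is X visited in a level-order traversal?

6

Level-order visits nodes level by level from the root, left to right within each level.
Level 0: G
Level 1: T
Level 2: D, E
Level 3: U
Level 4: X, J
Level 5: R, C
Level 6: P, K, M
Full level-order sequence: G, T, D, E, U, X, J, R, C, P, K, M.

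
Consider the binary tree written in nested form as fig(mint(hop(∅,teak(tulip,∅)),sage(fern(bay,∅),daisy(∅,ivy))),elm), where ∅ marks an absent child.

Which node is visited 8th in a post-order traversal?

sage

Post-order visits the left subtree, then the right subtree, then the node.
At fig: go left to mint.
  At mint: go left to hop.
    At hop: no left child.
    At hop: go right to teak.
      At teak: go left to tulip.
        tulip is a leaf — visit tulip.
      At teak: no right child.
      Visit teak.
    Visit hop.
  At mint: go right to sage.
    At sage: go left to fern.
      At fern: go left to bay.
        bay is a leaf — visit bay.
      At fern: no right child.
      Visit fern.
    At sage: go right to daisy.
      At daisy: no left child.
      At daisy: go right to ivy.
        ivy is a leaf — visit ivy.
      Visit daisy.
    Visit sage.
  Visit mint.
At fig: go right to elm.
  elm is a leaf — visit elm.
Visit fig.
Full post-order sequence: tulip, teak, hop, bay, fern, ivy, daisy, sage, mint, elm, fig.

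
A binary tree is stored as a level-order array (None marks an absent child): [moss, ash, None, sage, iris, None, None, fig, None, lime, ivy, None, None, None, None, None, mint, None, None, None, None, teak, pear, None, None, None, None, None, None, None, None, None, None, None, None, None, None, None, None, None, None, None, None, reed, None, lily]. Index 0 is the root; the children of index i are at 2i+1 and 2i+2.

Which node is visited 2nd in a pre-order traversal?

ash

Pre-order visits the node, then its left subtree, then its right subtree.
Visit moss.
At moss: go left to ash.
  Visit ash.
  At ash: go left to sage.
    Visit sage.
    At sage: go left to fig.
      Visit fig.
      At fig: no left child.
      At fig: go right to mint.
        mint is a leaf — visit mint.
    At sage: no right child.
  At ash: go right to iris.
    Visit iris.
    At iris: go left to lime.
      lime is a leaf — visit lime.
    At iris: go right to ivy.
      Visit ivy.
      At ivy: go left to teak.
        Visit teak.
        At teak: go left to reed.
          reed is a leaf — visit reed.
        At teak: no right child.
      At ivy: go right to pear.
        Visit pear.
        At pear: go left to lily.
          lily is a leaf — visit lily.
        At pear: no right child.
At moss: no right child.
Full pre-order sequence: moss, ash, sage, fig, mint, iris, lime, ivy, teak, reed, pear, lily.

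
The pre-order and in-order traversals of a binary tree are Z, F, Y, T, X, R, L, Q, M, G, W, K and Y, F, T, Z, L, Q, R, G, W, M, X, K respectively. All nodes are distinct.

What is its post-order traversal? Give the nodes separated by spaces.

Y T F Q L W G M R K X Z

The first element of pre-order is the root; it splits in-order into left and right subtrees.
Root Z: left subtree has 3 nodes {Y, F, T}, right has 8 {L, Q, R, G, W, M, X, K}.
  Root F: left subtree has 1 node {Y}, right has 1 {T}.
  Root X: left subtree has 6 nodes {L, Q, R, G, W, M}, right has 1 {K}.
    Root R: left subtree has 2 nodes {L, Q}, right has 3 {G, W, M}.
      Root L: left subtree has 0 nodes { }, right has 1 {Q}.
      Root M: left subtree has 2 nodes {G, W}, right has 0 { }.
        Root G: left subtree has 0 nodes { }, right has 1 {W}.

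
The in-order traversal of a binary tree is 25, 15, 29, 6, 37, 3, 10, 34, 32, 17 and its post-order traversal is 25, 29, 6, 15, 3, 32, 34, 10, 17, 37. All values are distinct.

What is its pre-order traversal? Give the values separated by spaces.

37 15 25 6 29 17 10 3 34 32

The last element of post-order is the root; it splits in-order into left and right subtrees.
Root 37: left subtree has 4 nodes {25, 15, 29, 6}, right has 5 {3, 10, 34, 32, 17}.
  Root 15: left subtree has 1 node {25}, right has 2 {29, 6}.
    Root 6: left subtree has 1 node {29}, right has 0 { }.
  Root 17: left subtree has 4 nodes {3, 10, 34, 32}, right has 0 { }.
    Root 10: left subtree has 1 node {3}, right has 2 {34, 32}.
      Root 34: left subtree has 0 nodes { }, right has 1 {32}.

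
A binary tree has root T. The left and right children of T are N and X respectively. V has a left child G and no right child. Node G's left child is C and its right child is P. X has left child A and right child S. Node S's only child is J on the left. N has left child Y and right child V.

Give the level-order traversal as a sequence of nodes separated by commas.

Level-order visits nodes level by level from the root, left to right within each level.
Level 0: T
Level 1: N, X
Level 2: Y, V, A, S
Level 3: G, J
Level 4: C, P

T, N, X, Y, V, A, S, G, J, C, P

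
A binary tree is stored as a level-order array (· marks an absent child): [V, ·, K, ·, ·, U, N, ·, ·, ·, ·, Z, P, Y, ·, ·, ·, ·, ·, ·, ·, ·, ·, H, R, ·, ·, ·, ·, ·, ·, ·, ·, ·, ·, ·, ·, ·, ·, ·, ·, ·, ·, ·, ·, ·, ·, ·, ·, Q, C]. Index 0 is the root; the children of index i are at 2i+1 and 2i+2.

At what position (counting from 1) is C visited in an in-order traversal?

In-order visits the left subtree, then the node, then the right subtree.
At V: no left child.
Visit V.
At V: go right to K.
  At K: go left to U.
    At U: go left to Z.
      At Z: go left to H.
        H is a leaf — visit H.
      Visit Z.
      At Z: go right to R.
        At R: go left to Q.
          Q is a leaf — visit Q.
        Visit R.
        At R: go right to C.
          C is a leaf — visit C.
    Visit U.
    At U: go right to P.
      P is a leaf — visit P.
  Visit K.
  At K: go right to N.
    At N: go left to Y.
      Y is a leaf — visit Y.
    Visit N.
    At N: no right child.
Full in-order sequence: V, H, Z, Q, R, C, U, P, K, Y, N.

6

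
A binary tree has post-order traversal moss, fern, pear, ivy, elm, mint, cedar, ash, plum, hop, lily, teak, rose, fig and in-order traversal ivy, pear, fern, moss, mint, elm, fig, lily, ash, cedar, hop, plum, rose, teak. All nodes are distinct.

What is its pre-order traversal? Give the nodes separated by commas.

fig, mint, ivy, pear, fern, moss, elm, rose, lily, hop, ash, cedar, plum, teak

The last element of post-order is the root; it splits in-order into left and right subtrees.
Root fig: left subtree has 6 nodes {ivy, pear, fern, moss, mint, elm}, right has 7 {lily, ash, cedar, hop, plum, rose, teak}.
  Root mint: left subtree has 4 nodes {ivy, pear, fern, moss}, right has 1 {elm}.
    Root ivy: left subtree has 0 nodes { }, right has 3 {pear, fern, moss}.
      Root pear: left subtree has 0 nodes { }, right has 2 {fern, moss}.
        Root fern: left subtree has 0 nodes { }, right has 1 {moss}.
  Root rose: left subtree has 5 nodes {lily, ash, cedar, hop, plum}, right has 1 {teak}.
    Root lily: left subtree has 0 nodes { }, right has 4 {ash, cedar, hop, plum}.
      Root hop: left subtree has 2 nodes {ash, cedar}, right has 1 {plum}.
        Root ash: left subtree has 0 nodes { }, right has 1 {cedar}.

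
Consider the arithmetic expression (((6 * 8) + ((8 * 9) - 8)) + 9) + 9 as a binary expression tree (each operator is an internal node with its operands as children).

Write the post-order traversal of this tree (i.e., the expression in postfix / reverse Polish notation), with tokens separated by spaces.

Post-order on an expression tree gives postfix notation: for each operator, emit left operand, right operand, then the operator.

6 8 * 8 9 * 8 - + 9 + 9 +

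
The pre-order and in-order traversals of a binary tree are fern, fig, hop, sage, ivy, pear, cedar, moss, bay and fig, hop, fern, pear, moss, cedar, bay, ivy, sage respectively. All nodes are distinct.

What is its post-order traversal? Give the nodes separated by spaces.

hop fig moss bay cedar pear ivy sage fern

The first element of pre-order is the root; it splits in-order into left and right subtrees.
Root fern: left subtree has 2 nodes {fig, hop}, right has 6 {pear, moss, cedar, bay, ivy, sage}.
  Root fig: left subtree has 0 nodes { }, right has 1 {hop}.
  Root sage: left subtree has 5 nodes {pear, moss, cedar, bay, ivy}, right has 0 { }.
    Root ivy: left subtree has 4 nodes {pear, moss, cedar, bay}, right has 0 { }.
      Root pear: left subtree has 0 nodes { }, right has 3 {moss, cedar, bay}.
        Root cedar: left subtree has 1 node {moss}, right has 1 {bay}.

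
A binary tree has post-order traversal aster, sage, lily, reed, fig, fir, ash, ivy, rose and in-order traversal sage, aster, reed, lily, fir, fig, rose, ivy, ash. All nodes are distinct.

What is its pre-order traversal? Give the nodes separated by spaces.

The last element of post-order is the root; it splits in-order into left and right subtrees.
Root rose: left subtree has 6 nodes {sage, aster, reed, lily, fir, fig}, right has 2 {ivy, ash}.
  Root fir: left subtree has 4 nodes {sage, aster, reed, lily}, right has 1 {fig}.
    Root reed: left subtree has 2 nodes {sage, aster}, right has 1 {lily}.
      Root sage: left subtree has 0 nodes { }, right has 1 {aster}.
  Root ivy: left subtree has 0 nodes { }, right has 1 {ash}.

rose fir reed sage aster lily fig ivy ash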